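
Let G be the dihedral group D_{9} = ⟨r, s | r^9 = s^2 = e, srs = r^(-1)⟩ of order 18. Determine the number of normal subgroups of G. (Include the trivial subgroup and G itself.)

4

G has 16 subgroups. Checking conjugation-invariance by order — order 1: 1/1 normal; order 2: 0/9 normal; order 3: 1/1 normal; order 6: 0/3 normal; order 9: 1/1 normal; order 18: 1/1 normal.
Total normal subgroups: 4.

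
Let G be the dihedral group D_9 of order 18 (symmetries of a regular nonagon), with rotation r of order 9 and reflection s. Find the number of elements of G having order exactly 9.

6

The elements of order 9 are: r, r^2, r^4, r^5, r^7, r^8.
That's 6.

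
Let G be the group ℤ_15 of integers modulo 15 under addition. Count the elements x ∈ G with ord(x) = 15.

In a cyclic group of order 15, the number of elements of order d (for d | 15) is φ(d).
φ(15) = 8.

8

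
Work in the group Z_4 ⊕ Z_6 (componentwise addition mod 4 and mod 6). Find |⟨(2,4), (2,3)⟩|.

|⟨(2,4)⟩| = 6 and |⟨(2,3)⟩| = 2, so |H| is a multiple of lcm(6, 2) = 6 and divides |G| = 24.
Closing under the operation: H = {(0,0), (0,1), (0,2), (0,3), (0,4), (0,5), (2,0), (2,1), (2,2), (2,3), (2,4), (2,5)}, so |H| = 12.

12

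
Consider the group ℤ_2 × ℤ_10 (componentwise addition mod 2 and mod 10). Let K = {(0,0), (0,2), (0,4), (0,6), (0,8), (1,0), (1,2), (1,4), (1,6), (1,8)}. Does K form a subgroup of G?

|K| = 10 divides |G| = 20, consistent with Lagrange.
K contains the identity, every element's inverse is in K, and K is closed under +: it is a subgroup.
In fact K = ⟨(1,2)⟩.

Yes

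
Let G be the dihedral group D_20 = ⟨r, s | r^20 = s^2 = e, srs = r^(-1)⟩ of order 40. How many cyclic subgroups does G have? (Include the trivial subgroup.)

26

Each element a generates a cyclic subgroup ⟨a⟩; distinct elements may generate the same one (a cyclic group of order d has φ(d) generators).
Cyclic subgroups by order — order 1: 1; order 2: 21; order 4: 1; order 5: 1; order 10: 1; order 20: 1.
Total: 26.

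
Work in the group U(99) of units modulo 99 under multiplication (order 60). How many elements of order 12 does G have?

0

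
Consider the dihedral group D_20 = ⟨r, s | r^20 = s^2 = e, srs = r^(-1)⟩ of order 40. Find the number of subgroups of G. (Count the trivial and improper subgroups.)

48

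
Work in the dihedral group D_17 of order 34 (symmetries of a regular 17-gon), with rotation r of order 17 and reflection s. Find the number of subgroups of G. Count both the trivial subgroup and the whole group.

20

|G| = 34, so by Lagrange every subgroup order divides 34. Divisors: 1, 2, 17, 34.
Subgroups by order — order 1: 1; order 2: 17; order 17: 1; order 34: 1.
Total: 1 + 17 + 1 + 1 = 20.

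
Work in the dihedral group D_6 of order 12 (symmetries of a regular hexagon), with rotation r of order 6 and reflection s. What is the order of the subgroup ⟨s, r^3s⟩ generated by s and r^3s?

|⟨s⟩| = 2 and |⟨r^3s⟩| = 2, so |H| is a multiple of lcm(2, 2) = 2 and divides |G| = 12.
Closing under the operation: H = {e, r^3, s, r^3s}, so |H| = 4.

4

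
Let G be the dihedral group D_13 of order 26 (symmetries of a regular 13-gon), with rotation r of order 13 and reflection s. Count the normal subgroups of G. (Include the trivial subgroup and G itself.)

3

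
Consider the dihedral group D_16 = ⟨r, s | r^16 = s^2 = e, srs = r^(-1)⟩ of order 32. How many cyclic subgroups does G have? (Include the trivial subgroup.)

21

A cyclic subgroup of order d is generated by each of its φ(d) elements of order d, so the cyclic subgroups of order d number (#elements of order d)/φ(d).
Cyclic subgroups by order — order 1: 1; order 2: 17; order 4: 1; order 8: 1; order 16: 1.
Total: 21.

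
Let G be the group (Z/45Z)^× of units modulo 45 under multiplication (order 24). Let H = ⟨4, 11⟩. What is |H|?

|⟨4⟩| = 6 and |⟨11⟩| = 6, so |H| is a multiple of lcm(6, 6) = 6 and divides |G| = 24.
Closing under the operation: H = {1, 4, 11, 14, 16, 19, 26, 29, 31, 34, 41, 44}, so |H| = 12.

12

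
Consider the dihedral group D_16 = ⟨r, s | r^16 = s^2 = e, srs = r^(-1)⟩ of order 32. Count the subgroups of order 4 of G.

|G| = 32 and 4 | 32, so subgroups of order 4 are possible by Lagrange.
The subgroups of order 4 are: {e, r^8, r^2s, r^10s}; {e, r^8, r^3s, r^11s}; {e, r^4, r^8, r^12}; {e, r^8, r^4s, r^12s}; … (9 in all).
So G has 9 subgroups of order 4.

9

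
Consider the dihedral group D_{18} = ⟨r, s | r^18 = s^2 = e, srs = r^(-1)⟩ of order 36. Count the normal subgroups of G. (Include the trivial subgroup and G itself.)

G has 45 subgroups. Checking conjugation-invariance by order — order 1: 1/1 normal; order 2: 1/19 normal; order 3: 1/1 normal; order 4: 0/9 normal; order 6: 1/7 normal; order 9: 1/1 normal; order 12: 0/3 normal; order 18: 3/3 normal; order 36: 1/1 normal.
Total normal subgroups: 9.

9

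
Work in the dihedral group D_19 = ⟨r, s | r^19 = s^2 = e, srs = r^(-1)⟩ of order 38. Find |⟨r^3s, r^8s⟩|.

38

|⟨r^3s⟩| = 2 and |⟨r^8s⟩| = 2, so |H| is a multiple of lcm(2, 2) = 2 and divides |G| = 38.
Closing {r^3s, r^8s} under the group operation gives all of G, so |H| = 38.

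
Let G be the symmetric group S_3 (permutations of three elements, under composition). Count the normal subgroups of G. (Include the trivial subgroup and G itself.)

3

G has 6 subgroups. Checking conjugation-invariance by order — order 1: 1/1 normal; order 2: 0/3 normal; order 3: 1/1 normal; order 6: 1/1 normal.
Total normal subgroups: 3.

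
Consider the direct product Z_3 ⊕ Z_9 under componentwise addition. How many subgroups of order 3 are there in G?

4

|G| = 27 and 3 | 27, so subgroups of order 3 are possible by Lagrange.
The subgroups of order 3 are: {(0,0), (0,3), (0,6)}; {(0,0), (1,0), (2,0)}; {(0,0), (1,3), (2,6)}; {(0,0), (1,6), (2,3)}.
So G has 4 subgroups of order 3.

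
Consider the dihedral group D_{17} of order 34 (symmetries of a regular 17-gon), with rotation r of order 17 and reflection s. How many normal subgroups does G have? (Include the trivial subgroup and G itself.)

G has 20 subgroups. Checking conjugation-invariance by order — order 1: 1/1 normal; order 2: 0/17 normal; order 17: 1/1 normal; order 34: 1/1 normal.
Total normal subgroups: 3.

3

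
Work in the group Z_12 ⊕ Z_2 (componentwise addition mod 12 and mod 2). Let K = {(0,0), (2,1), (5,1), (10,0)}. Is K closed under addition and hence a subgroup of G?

No

(5,1) ∈ K but its inverse (7,1) ∉ K, so K is not a subgroup.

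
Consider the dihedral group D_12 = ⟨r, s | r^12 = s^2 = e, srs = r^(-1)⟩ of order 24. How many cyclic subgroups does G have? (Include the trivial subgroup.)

Group the elements of G by the cyclic subgroup they generate; each cyclic subgroup of order d accounts for φ(d) elements.
Cyclic subgroups by order — order 1: 1; order 2: 13; order 3: 1; order 4: 1; order 6: 1; order 12: 1.
Total: 18.

18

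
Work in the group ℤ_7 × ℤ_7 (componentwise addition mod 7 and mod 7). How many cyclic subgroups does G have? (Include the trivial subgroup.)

9

Each element a generates a cyclic subgroup ⟨a⟩; distinct elements may generate the same one (a cyclic group of order d has φ(d) generators).
Cyclic subgroups by order — order 1: 1; order 7: 8.
Total: 9.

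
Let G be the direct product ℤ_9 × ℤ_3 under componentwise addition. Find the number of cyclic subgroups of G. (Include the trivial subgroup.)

8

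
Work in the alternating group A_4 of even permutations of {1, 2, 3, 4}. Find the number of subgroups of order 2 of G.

|G| = 12 and 2 | 12, so subgroups of order 2 are possible by Lagrange.
The subgroups of order 2 are: {e, (1 2)(3 4)}; {e, (1 3)(2 4)}; {e, (1 4)(2 3)}.
So G has 3 subgroups of order 2.

3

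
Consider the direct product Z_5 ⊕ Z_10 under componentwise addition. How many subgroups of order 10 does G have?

6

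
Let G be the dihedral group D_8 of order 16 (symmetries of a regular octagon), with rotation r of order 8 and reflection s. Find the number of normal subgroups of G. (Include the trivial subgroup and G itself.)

G has 19 subgroups. Checking conjugation-invariance by order — order 1: 1/1 normal; order 2: 1/9 normal; order 4: 1/5 normal; order 8: 3/3 normal; order 16: 1/1 normal.
Total normal subgroups: 7.

7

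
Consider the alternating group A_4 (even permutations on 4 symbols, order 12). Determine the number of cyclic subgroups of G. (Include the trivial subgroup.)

8

A cyclic subgroup of order d is generated by each of its φ(d) elements of order d, so the cyclic subgroups of order d number (#elements of order d)/φ(d).
Cyclic subgroups by order — order 1: 1; order 2: 3; order 3: 4.
Total: 8.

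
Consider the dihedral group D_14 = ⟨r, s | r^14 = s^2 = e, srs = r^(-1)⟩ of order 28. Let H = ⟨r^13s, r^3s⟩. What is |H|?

14

|⟨r^13s⟩| = 2 and |⟨r^3s⟩| = 2, so |H| is a multiple of lcm(2, 2) = 2 and divides |G| = 28.
Closing under the operation: H = {e, r^2, r^4, r^6, r^8, r^10, r^12, rs, r^3s, r^5s, r^7s, r^9s, r^11s, r^13s}, so |H| = 14.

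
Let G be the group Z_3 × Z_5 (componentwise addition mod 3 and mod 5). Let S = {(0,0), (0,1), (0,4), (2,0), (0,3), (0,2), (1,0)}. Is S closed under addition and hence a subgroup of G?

No

|S| = 7 does not divide |G| = 15, so by Lagrange S is not a subgroup.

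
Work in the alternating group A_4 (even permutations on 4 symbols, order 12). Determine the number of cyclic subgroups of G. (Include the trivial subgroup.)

A cyclic subgroup of order d is generated by each of its φ(d) elements of order d, so the cyclic subgroups of order d number (#elements of order d)/φ(d).
Cyclic subgroups by order — order 1: 1; order 2: 3; order 3: 4.
Total: 8.

8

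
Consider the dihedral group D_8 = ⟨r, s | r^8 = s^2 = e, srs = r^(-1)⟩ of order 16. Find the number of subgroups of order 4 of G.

5

|G| = 16 and 4 | 16, so subgroups of order 4 are possible by Lagrange.
The subgroups of order 4 are: {e, r^2, r^4, r^6}; {e, r^4, r^2s, r^6s}; {e, r^4, r^3s, r^7s}; {e, r^4, s, r^4s}; … (5 in all).
So G has 5 subgroups of order 4.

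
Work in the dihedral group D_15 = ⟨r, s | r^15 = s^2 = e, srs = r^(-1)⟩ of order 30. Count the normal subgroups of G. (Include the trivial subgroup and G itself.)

G has 28 subgroups. Checking conjugation-invariance by order — order 1: 1/1 normal; order 2: 0/15 normal; order 3: 1/1 normal; order 5: 1/1 normal; order 6: 0/5 normal; order 10: 0/3 normal; order 15: 1/1 normal; order 30: 1/1 normal.
Total normal subgroups: 5.

5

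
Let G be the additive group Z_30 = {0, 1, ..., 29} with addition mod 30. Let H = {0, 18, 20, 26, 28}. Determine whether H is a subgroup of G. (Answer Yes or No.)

18 ∈ H but its inverse 12 ∉ H, so H is not a subgroup.

No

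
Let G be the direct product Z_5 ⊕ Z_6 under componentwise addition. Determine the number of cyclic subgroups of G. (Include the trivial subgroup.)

8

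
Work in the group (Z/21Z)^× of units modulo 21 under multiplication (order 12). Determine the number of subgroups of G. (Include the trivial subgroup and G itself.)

|G| = 12, so by Lagrange every subgroup order divides 12. Divisors: 1, 2, 3, 4, 6, 12.
Subgroups by order — order 1: 1; order 2: 3; order 3: 1; order 4: 1; order 6: 3; order 12: 1.
Total: 1 + 3 + 1 + 1 + 3 + 1 = 10.

10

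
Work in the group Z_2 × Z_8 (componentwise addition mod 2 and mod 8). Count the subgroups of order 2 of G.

3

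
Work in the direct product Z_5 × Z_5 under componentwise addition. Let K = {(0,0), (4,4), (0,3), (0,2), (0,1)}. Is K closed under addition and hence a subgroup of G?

(0,1) ∈ K but its inverse (0,4) ∉ K, so K is not a subgroup.

No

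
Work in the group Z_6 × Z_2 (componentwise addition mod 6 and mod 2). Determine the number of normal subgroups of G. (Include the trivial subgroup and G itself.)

G is abelian, so every subgroup is normal.
G has 10 subgroups in total, hence 10 normal subgroups.

10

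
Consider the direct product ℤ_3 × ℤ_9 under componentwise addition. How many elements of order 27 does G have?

An element (a,b) has order lcm(ord(a), ord(b)); count pairs with lcm equal to 27.
Enumerating gives 0 such elements.

0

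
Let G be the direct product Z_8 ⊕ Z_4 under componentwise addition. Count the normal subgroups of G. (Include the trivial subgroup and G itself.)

22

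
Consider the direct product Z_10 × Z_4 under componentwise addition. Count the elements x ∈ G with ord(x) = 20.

16

An element (a,b) has order lcm(ord(a), ord(b)); count pairs with lcm equal to 20.
Enumerating gives 16 such elements.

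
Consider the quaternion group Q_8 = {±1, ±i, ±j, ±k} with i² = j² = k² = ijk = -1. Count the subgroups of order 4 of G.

3

|G| = 8 and 4 | 8, so subgroups of order 4 are possible by Lagrange.
The subgroups of order 4 are: {1, -1, i, -i}; {1, -1, j, -j}; {1, -1, k, -k}.
So G has 3 subgroups of order 4.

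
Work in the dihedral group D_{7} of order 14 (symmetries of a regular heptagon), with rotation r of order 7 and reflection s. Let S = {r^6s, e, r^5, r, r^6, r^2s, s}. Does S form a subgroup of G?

No

r^5 ∈ S but its inverse r^2 ∉ S, so S is not a subgroup.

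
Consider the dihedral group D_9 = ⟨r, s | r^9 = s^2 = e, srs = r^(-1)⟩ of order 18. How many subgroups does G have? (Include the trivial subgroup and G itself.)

|G| = 18, so by Lagrange every subgroup order divides 18. Divisors: 1, 2, 3, 6, 9, 18.
Subgroups by order — order 1: 1; order 2: 9; order 3: 1; order 6: 3; order 9: 1; order 18: 1.
Total: 1 + 9 + 1 + 3 + 1 + 1 = 16.

16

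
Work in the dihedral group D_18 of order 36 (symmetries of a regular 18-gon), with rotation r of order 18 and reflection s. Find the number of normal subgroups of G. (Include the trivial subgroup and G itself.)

9

G has 45 subgroups. Checking conjugation-invariance by order — order 1: 1/1 normal; order 2: 1/19 normal; order 3: 1/1 normal; order 4: 0/9 normal; order 6: 1/7 normal; order 9: 1/1 normal; order 12: 0/3 normal; order 18: 3/3 normal; order 36: 1/1 normal.
Total normal subgroups: 9.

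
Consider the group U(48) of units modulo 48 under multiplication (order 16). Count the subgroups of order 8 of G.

|G| = 16 and 8 | 16, so subgroups of order 8 are possible by Lagrange.
The subgroups of order 8 are: {1, 11, 13, 23, 25, 35, 37, 47}; {1, 11, 17, 19, 25, 35, 41, 43}; {1, 5, 7, 11, 25, 29, 31, 35}; {1, 5, 13, 17, 25, 29, 37, 41}; … (7 in all).
So G has 7 subgroups of order 8.

7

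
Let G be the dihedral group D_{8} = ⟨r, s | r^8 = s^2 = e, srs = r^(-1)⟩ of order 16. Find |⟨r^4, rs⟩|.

|⟨r^4⟩| = 2 and |⟨rs⟩| = 2, so |H| is a multiple of lcm(2, 2) = 2 and divides |G| = 16.
Closing under the operation: H = {e, r^4, rs, r^5s}, so |H| = 4.

4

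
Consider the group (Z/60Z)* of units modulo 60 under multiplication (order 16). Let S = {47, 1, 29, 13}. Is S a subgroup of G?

No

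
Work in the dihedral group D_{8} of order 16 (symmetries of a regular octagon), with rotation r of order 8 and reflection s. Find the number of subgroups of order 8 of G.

3

|G| = 16 and 8 | 16, so subgroups of order 8 are possible by Lagrange.
The subgroups of order 8 are: {e, r, r^2, r^3, r^4, r^5, r^6, r^7}; {e, r^2, r^4, r^6, s, r^2s, r^4s, r^6s}; {e, r^2, r^4, r^6, rs, r^3s, r^5s, r^7s}.
So G has 3 subgroups of order 8.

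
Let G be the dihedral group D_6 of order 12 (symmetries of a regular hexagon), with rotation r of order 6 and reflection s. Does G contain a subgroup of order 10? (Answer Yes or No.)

No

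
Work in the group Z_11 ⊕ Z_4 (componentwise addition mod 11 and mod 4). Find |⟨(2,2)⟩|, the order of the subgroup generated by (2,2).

22

The order of (2,2) in Z_11 × Z_4 is lcm(ord(2) in Z_11, ord(2) in Z_4).
ord(2) = 11 and ord(2) = 2, so |⟨(2,2)⟩| = lcm(11, 2) = 22.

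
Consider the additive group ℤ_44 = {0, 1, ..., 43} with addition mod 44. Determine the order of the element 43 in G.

44

In ℤ_44, the order of an element a is n/gcd(a, n).
gcd(43, 44) = 1, so |⟨43⟩| = 44/1 = 44.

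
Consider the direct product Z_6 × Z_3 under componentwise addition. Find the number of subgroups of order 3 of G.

|G| = 18 and 3 | 18, so subgroups of order 3 are possible by Lagrange.
The subgroups of order 3 are: {(0,0), (0,1), (0,2)}; {(0,0), (2,0), (4,0)}; {(0,0), (2,1), (4,2)}; {(0,0), (2,2), (4,1)}.
So G has 4 subgroups of order 3.

4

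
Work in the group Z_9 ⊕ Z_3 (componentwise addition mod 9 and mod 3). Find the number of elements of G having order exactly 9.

18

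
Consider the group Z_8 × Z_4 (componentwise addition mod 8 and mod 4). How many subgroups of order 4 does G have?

7

|G| = 32 and 4 | 32, so subgroups of order 4 are possible by Lagrange.
The subgroups of order 4 are: {(0,0), (0,1), (0,2), (0,3)}; {(0,0), (0,2), (4,0), (4,2)}; {(0,0), (0,2), (4,1), (4,3)}; {(0,0), (2,0), (4,0), (6,0)}; … (7 in all).
So G has 7 subgroups of order 4.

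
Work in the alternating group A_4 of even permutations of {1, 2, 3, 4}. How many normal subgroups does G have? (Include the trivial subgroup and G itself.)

G has 10 subgroups. Checking conjugation-invariance by order — order 1: 1/1 normal; order 2: 0/3 normal; order 3: 0/4 normal; order 4: 1/1 normal; order 12: 1/1 normal.
Total normal subgroups: 3.

3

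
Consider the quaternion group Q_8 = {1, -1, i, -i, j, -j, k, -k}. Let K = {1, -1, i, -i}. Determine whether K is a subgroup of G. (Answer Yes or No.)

|K| = 4 divides |G| = 8, consistent with Lagrange.
K contains the identity, every element's inverse is in K, and K is closed under ·: it is a subgroup.
In fact K = ⟨-i⟩.

Yes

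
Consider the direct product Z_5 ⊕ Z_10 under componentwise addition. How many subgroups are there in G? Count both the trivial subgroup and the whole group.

16

|G| = 50, so by Lagrange every subgroup order divides 50. Divisors: 1, 2, 5, 10, 25, 50.
Subgroups by order — order 1: 1; order 2: 1; order 5: 6; order 10: 6; order 25: 1; order 50: 1.
Total: 1 + 1 + 6 + 6 + 1 + 1 = 16.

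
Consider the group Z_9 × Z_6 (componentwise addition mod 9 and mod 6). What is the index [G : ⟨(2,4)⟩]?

|⟨(2,4)⟩| = 9 and |G| = 54.
By Lagrange, [G : H] = |G|/|H| = 54/9 = 6.

6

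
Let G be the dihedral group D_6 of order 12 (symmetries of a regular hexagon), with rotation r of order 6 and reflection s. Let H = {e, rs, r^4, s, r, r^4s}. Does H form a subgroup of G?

r^4 ∈ H but its inverse r^2 ∉ H, so H is not a subgroup.

No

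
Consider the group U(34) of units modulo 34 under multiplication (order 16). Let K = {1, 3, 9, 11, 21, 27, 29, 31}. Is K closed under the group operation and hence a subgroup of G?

No

3 ∈ K but its inverse 23 ∉ K, so K is not a subgroup.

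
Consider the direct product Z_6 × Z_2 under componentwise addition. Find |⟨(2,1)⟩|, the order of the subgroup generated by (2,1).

6

The order of (2,1) in Z_6 × Z_2 is lcm(ord(2) in Z_6, ord(1) in Z_2).
ord(2) = 3 and ord(1) = 2, so |⟨(2,1)⟩| = lcm(3, 2) = 6.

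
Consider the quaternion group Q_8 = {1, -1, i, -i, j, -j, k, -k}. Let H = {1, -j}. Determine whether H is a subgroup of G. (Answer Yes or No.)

-j ∈ H but its inverse j ∉ H, so H is not a subgroup.

No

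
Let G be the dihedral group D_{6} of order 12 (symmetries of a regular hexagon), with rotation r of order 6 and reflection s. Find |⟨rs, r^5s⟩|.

|⟨rs⟩| = 2 and |⟨r^5s⟩| = 2, so |H| is a multiple of lcm(2, 2) = 2 and divides |G| = 12.
Closing under the operation: H = {e, r^2, r^4, rs, r^3s, r^5s}, so |H| = 6.

6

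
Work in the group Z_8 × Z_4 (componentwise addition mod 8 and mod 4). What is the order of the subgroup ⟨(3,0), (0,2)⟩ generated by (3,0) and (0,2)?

16

|⟨(3,0)⟩| = 8 and |⟨(0,2)⟩| = 2, so |H| is a multiple of lcm(8, 2) = 8 and divides |G| = 32.
Closing under the operation: H = {(0,0), (0,2), (1,0), (1,2), (2,0), (2,2), (3,0), (3,2), (4,0), (4,2), (5,0), (5,2), (6,0), (6,2), (7,0), (7,2)}, so |H| = 16.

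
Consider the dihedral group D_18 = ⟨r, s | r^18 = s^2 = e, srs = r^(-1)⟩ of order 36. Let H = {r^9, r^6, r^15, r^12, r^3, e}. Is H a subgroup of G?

Yes

|H| = 6 divides |G| = 36, consistent with Lagrange.
H contains the identity, every element's inverse is in H, and H is closed under ·: it is a subgroup.
In fact H = ⟨r^15⟩.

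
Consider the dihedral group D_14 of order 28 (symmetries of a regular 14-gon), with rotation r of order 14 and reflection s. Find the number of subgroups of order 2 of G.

|G| = 28 and 2 | 28, so subgroups of order 2 are possible by Lagrange.
The subgroups of order 2 are: {e, r^10s}; {e, r^11s}; {e, r^12s}; {e, r^13s}; … (15 in all).
So G has 15 subgroups of order 2.

15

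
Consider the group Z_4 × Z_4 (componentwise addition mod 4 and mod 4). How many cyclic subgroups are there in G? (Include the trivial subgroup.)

Each element a generates a cyclic subgroup ⟨a⟩; distinct elements may generate the same one (a cyclic group of order d has φ(d) generators).
Cyclic subgroups by order — order 1: 1; order 2: 3; order 4: 6.
Total: 10.

10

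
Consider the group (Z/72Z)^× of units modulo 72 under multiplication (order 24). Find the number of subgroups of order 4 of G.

|G| = 24 and 4 | 24, so subgroups of order 4 are possible by Lagrange.
The subgroups of order 4 are: {1, 17, 19, 35}; {1, 17, 37, 53}; {1, 17, 55, 71}; {1, 19, 37, 55}; … (7 in all).
So G has 7 subgroups of order 4.

7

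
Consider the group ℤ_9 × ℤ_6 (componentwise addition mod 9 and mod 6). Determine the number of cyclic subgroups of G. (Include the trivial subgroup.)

Each element a generates a cyclic subgroup ⟨a⟩; distinct elements may generate the same one (a cyclic group of order d has φ(d) generators).
Cyclic subgroups by order — order 1: 1; order 2: 1; order 3: 4; order 6: 4; order 9: 3; order 18: 3.
Total: 16.

16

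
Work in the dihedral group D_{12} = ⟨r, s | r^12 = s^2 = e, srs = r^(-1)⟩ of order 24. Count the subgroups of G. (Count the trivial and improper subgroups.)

34

|G| = 24, so by Lagrange every subgroup order divides 24. Divisors: 1, 2, 3, 4, 6, 8, 12, 24.
Subgroups by order — order 1: 1; order 2: 13; order 3: 1; order 4: 7; order 6: 5; order 8: 3; order 12: 3; order 24: 1.
Total: 1 + 13 + 1 + 7 + 5 + 3 + 3 + 1 = 34.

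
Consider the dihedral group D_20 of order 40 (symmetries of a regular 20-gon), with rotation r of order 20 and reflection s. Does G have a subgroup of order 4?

Yes

4 | 40. A subgroup of order 4 is {e, r^10, s, r^10s}.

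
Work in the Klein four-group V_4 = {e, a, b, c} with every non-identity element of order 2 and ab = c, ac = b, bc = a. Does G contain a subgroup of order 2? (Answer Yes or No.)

2 | 4. A subgroup of order 2 is {e, a}.

Yes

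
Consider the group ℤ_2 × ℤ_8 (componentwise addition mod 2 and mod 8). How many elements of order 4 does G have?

An element (a,b) has order lcm(ord(a), ord(b)); count pairs with lcm equal to 4.
Enumerating gives 4 such elements.

4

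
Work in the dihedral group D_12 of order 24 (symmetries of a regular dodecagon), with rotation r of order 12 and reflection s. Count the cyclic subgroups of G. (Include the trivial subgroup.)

A cyclic subgroup of order d is generated by each of its φ(d) elements of order d, so the cyclic subgroups of order d number (#elements of order d)/φ(d).
Cyclic subgroups by order — order 1: 1; order 2: 13; order 3: 1; order 4: 1; order 6: 1; order 12: 1.
Total: 18.

18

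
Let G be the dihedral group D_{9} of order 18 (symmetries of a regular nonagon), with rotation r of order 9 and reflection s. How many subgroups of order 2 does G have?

9

|G| = 18 and 2 | 18, so subgroups of order 2 are possible by Lagrange.
The subgroups of order 2 are: {e, r^2s}; {e, r^3s}; {e, r^4s}; {e, r^5s}; … (9 in all).
So G has 9 subgroups of order 2.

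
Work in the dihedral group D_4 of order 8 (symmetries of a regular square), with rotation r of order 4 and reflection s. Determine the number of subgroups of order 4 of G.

3

|G| = 8 and 4 | 8, so subgroups of order 4 are possible by Lagrange.
The subgroups of order 4 are: {e, r, r^2, r^3}; {e, r^2, s, r^2s}; {e, r^2, rs, r^3s}.
So G has 3 subgroups of order 4.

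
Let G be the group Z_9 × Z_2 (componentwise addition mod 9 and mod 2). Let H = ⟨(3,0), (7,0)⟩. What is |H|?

|⟨(3,0)⟩| = 3 and |⟨(7,0)⟩| = 9, so |H| is a multiple of lcm(3, 9) = 9 and divides |G| = 18.
Closing under the operation: H = {(0,0), (1,0), (2,0), (3,0), (4,0), (5,0), (6,0), (7,0), (8,0)}, so |H| = 9.

9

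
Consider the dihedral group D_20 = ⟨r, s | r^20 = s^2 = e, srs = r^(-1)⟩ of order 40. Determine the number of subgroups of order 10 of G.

5

|G| = 40 and 10 | 40, so subgroups of order 10 are possible by Lagrange.
The subgroups of order 10 are: {e, r^2, r^4, r^6, r^8, r^10, r^12, r^14, r^16, r^18}; {e, r^4, r^8, r^12, r^16, r^2s, r^6s, r^10s, r^14s, r^18s}; {e, r^4, r^8, r^12, r^16, r^3s, r^7s, r^11s, r^15s, r^19s}; {e, r^4, r^8, r^12, r^16, s, r^4s, r^8s, r^12s, r^16s}; … (5 in all).
So G has 5 subgroups of order 10.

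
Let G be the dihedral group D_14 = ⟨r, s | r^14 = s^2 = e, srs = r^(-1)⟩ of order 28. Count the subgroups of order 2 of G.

15

|G| = 28 and 2 | 28, so subgroups of order 2 are possible by Lagrange.
The subgroups of order 2 are: {e, r^10s}; {e, r^11s}; {e, r^12s}; {e, r^13s}; … (15 in all).
So G has 15 subgroups of order 2.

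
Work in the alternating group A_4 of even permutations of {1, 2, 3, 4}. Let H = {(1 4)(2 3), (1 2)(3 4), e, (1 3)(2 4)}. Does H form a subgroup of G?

Yes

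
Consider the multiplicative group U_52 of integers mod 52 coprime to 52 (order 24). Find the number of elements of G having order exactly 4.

The elements of order 4 are: 5, 21, 31, 47.
That's 4.

4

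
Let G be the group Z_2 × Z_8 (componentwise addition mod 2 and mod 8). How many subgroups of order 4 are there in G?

|G| = 16 and 4 | 16, so subgroups of order 4 are possible by Lagrange.
The subgroups of order 4 are: {(0,0), (0,2), (0,4), (0,6)}; {(0,0), (0,4), (1,0), (1,4)}; {(0,0), (0,4), (1,2), (1,6)}.
So G has 3 subgroups of order 4.

3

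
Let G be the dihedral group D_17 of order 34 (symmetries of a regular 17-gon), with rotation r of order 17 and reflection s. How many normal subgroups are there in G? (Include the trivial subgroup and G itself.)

G has 20 subgroups. Checking conjugation-invariance by order — order 1: 1/1 normal; order 2: 0/17 normal; order 17: 1/1 normal; order 34: 1/1 normal.
Total normal subgroups: 3.

3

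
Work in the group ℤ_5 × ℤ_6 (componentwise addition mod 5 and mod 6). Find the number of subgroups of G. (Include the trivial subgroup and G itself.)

|G| = 30, so by Lagrange every subgroup order divides 30. Divisors: 1, 2, 3, 5, 6, 10, 15, 30.
Subgroups by order — order 1: 1; order 2: 1; order 3: 1; order 5: 1; order 6: 1; order 10: 1; order 15: 1; order 30: 1.
Total: 1 + 1 + 1 + 1 + 1 + 1 + 1 + 1 = 8.

8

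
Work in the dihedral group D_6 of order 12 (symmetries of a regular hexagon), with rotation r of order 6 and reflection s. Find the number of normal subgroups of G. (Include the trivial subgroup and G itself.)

G has 16 subgroups. Checking conjugation-invariance by order — order 1: 1/1 normal; order 2: 1/7 normal; order 3: 1/1 normal; order 4: 0/3 normal; order 6: 3/3 normal; order 12: 1/1 normal.
Total normal subgroups: 7.

7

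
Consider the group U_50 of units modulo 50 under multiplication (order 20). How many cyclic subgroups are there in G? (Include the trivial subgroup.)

Each element a generates a cyclic subgroup ⟨a⟩; distinct elements may generate the same one (a cyclic group of order d has φ(d) generators).
Cyclic subgroups by order — order 1: 1; order 2: 1; order 4: 1; order 5: 1; order 10: 1; order 20: 1.
Total: 6.

6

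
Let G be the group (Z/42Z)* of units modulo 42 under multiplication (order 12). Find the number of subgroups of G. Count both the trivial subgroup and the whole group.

|G| = 12, so by Lagrange every subgroup order divides 12. Divisors: 1, 2, 3, 4, 6, 12.
Subgroups by order — order 1: 1; order 2: 3; order 3: 1; order 4: 1; order 6: 3; order 12: 1.
Total: 1 + 3 + 1 + 1 + 3 + 1 = 10.

10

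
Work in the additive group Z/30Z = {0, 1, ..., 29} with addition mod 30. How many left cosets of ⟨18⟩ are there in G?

|⟨18⟩| = 5 and |G| = 30.
By Lagrange, [G : H] = |G|/|H| = 30/5 = 6.

6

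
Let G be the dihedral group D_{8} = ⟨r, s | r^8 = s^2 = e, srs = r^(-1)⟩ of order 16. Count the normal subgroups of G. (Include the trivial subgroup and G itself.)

G has 19 subgroups. Checking conjugation-invariance by order — order 1: 1/1 normal; order 2: 1/9 normal; order 4: 1/5 normal; order 8: 3/3 normal; order 16: 1/1 normal.
Total normal subgroups: 7.

7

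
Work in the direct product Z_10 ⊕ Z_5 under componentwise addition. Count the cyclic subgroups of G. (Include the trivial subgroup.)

14

A cyclic subgroup of order d is generated by each of its φ(d) elements of order d, so the cyclic subgroups of order d number (#elements of order d)/φ(d).
Cyclic subgroups by order — order 1: 1; order 2: 1; order 5: 6; order 10: 6.
Total: 14.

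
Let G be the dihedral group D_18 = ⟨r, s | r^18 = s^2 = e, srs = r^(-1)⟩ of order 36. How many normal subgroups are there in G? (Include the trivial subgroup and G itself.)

9

G has 45 subgroups. Checking conjugation-invariance by order — order 1: 1/1 normal; order 2: 1/19 normal; order 3: 1/1 normal; order 4: 0/9 normal; order 6: 1/7 normal; order 9: 1/1 normal; order 12: 0/3 normal; order 18: 3/3 normal; order 36: 1/1 normal.
Total normal subgroups: 9.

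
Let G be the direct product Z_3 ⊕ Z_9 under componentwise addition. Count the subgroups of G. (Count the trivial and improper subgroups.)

|G| = 27, so by Lagrange every subgroup order divides 27. Divisors: 1, 3, 9, 27.
Subgroups by order — order 1: 1; order 3: 4; order 9: 4; order 27: 1.
Total: 1 + 4 + 4 + 1 = 10.

10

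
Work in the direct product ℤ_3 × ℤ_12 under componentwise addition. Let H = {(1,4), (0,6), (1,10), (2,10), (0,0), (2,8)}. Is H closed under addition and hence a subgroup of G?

No

(1,10) ∈ H but its inverse (2,2) ∉ H, so H is not a subgroup.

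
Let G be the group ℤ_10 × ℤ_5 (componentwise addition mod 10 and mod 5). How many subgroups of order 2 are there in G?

1

|G| = 50 and 2 | 50, so subgroups of order 2 are possible by Lagrange.
The subgroups of order 2 are: {(0,0), (5,0)}.
So G has 1 subgroup of order 2.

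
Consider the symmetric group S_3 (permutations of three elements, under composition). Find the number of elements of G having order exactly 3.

2

The elements of order 3 are: (1 2 3), (1 3 2).
That's 2.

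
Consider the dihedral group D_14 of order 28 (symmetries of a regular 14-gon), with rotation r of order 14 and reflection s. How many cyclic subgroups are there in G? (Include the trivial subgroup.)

Group the elements of G by the cyclic subgroup they generate; each cyclic subgroup of order d accounts for φ(d) elements.
Cyclic subgroups by order — order 1: 1; order 2: 15; order 7: 1; order 14: 1.
Total: 18.

18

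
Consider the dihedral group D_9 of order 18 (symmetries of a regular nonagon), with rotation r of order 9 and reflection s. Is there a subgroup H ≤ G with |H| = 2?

2 | 18. A subgroup of order 2 is {e, r^2s}.

Yes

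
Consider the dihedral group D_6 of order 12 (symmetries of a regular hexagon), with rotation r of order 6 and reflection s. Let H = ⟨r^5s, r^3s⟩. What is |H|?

|⟨r^5s⟩| = 2 and |⟨r^3s⟩| = 2, so |H| is a multiple of lcm(2, 2) = 2 and divides |G| = 12.
Closing under the operation: H = {e, r^2, r^4, rs, r^3s, r^5s}, so |H| = 6.

6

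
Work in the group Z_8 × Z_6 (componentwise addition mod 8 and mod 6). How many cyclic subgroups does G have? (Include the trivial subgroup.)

16

A cyclic subgroup of order d is generated by each of its φ(d) elements of order d, so the cyclic subgroups of order d number (#elements of order d)/φ(d).
Cyclic subgroups by order — order 1: 1; order 2: 3; order 3: 1; order 4: 2; order 6: 3; order 8: 2; order 12: 2; order 24: 2.
Total: 16.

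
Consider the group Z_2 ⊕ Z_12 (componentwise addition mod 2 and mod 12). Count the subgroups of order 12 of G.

|G| = 24 and 12 | 24, so subgroups of order 12 are possible by Lagrange.
The subgroups of order 12 are: {(0,0), (0,1), (0,2), (0,3), (0,4), (0,5), (0,6), (0,7), (0,8), (0,9), (0,10), (0,11)}; {(0,0), (0,2), (0,4), (0,6), (0,8), (0,10), (1,0), (1,2), (1,4), (1,6), (1,8), (1,10)}; {(0,0), (0,2), (0,4), (0,6), (0,8), (0,10), (1,1), (1,3), (1,5), (1,7), (1,9), (1,11)}.
So G has 3 subgroups of order 12.

3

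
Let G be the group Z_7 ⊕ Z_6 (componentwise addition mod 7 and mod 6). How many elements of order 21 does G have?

12

An element (a,b) has order lcm(ord(a), ord(b)); count pairs with lcm equal to 21.
Enumerating gives 12 such elements.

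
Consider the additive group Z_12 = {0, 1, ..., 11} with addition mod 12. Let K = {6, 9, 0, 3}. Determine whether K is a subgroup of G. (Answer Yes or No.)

|K| = 4 divides |G| = 12, consistent with Lagrange.
K contains the identity, every element's inverse is in K, and K is closed under +: it is a subgroup.
In fact K = ⟨9⟩.

Yes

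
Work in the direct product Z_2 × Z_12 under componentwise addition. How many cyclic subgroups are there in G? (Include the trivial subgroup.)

12

Each element a generates a cyclic subgroup ⟨a⟩; distinct elements may generate the same one (a cyclic group of order d has φ(d) generators).
Cyclic subgroups by order — order 1: 1; order 2: 3; order 3: 1; order 4: 2; order 6: 3; order 12: 2.
Total: 12.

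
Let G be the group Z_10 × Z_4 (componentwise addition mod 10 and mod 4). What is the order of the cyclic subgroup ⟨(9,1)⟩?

The order of (9,1) in Z_10 × Z_4 is lcm(ord(9) in Z_10, ord(1) in Z_4).
ord(9) = 10 and ord(1) = 4, so |⟨(9,1)⟩| = lcm(10, 4) = 20.

20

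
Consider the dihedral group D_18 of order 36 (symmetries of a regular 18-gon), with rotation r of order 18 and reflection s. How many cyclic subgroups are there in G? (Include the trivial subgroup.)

A cyclic subgroup of order d is generated by each of its φ(d) elements of order d, so the cyclic subgroups of order d number (#elements of order d)/φ(d).
Cyclic subgroups by order — order 1: 1; order 2: 19; order 3: 1; order 6: 1; order 9: 1; order 18: 1.
Total: 24.

24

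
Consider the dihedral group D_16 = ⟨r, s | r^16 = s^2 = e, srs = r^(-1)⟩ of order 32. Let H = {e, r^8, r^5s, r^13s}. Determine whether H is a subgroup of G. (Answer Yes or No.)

Yes

|H| = 4 divides |G| = 32, consistent with Lagrange.
H contains the identity, every element's inverse is in H, and H is closed under ·: it is a subgroup.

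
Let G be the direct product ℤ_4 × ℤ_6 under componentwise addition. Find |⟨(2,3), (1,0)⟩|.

|⟨(2,3)⟩| = 2 and |⟨(1,0)⟩| = 4, so |H| is a multiple of lcm(2, 4) = 4 and divides |G| = 24.
Closing under the operation: H = {(0,0), (0,3), (1,0), (1,3), (2,0), (2,3), (3,0), (3,3)}, so |H| = 8.

8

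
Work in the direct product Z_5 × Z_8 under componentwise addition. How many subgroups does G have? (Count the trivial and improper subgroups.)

|G| = 40, so by Lagrange every subgroup order divides 40. Divisors: 1, 2, 4, 5, 8, 10, 20, 40.
Subgroups by order — order 1: 1; order 2: 1; order 4: 1; order 5: 1; order 8: 1; order 10: 1; order 20: 1; order 40: 1.
Total: 1 + 1 + 1 + 1 + 1 + 1 + 1 + 1 = 8.

8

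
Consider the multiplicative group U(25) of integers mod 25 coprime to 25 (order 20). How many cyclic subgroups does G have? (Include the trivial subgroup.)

6

A cyclic subgroup of order d is generated by each of its φ(d) elements of order d, so the cyclic subgroups of order d number (#elements of order d)/φ(d).
Cyclic subgroups by order — order 1: 1; order 2: 1; order 4: 1; order 5: 1; order 10: 1; order 20: 1.
Total: 6.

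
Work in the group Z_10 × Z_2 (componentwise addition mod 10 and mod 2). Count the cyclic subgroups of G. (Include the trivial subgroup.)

8

Each element a generates a cyclic subgroup ⟨a⟩; distinct elements may generate the same one (a cyclic group of order d has φ(d) generators).
Cyclic subgroups by order — order 1: 1; order 2: 3; order 5: 1; order 10: 3.
Total: 8.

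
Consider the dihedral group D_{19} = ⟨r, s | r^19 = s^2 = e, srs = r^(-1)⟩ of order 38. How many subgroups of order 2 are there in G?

|G| = 38 and 2 | 38, so subgroups of order 2 are possible by Lagrange.
The subgroups of order 2 are: {e, r^10s}; {e, r^11s}; {e, r^12s}; {e, r^13s}; … (19 in all).
So G has 19 subgroups of order 2.

19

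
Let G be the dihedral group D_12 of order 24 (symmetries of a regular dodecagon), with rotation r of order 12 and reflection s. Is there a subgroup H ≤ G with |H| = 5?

No

5 does not divide |G| = 24, so by Lagrange no subgroup of order 5 exists.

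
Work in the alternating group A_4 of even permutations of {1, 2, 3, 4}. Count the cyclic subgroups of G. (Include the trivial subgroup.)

A cyclic subgroup of order d is generated by each of its φ(d) elements of order d, so the cyclic subgroups of order d number (#elements of order d)/φ(d).
Cyclic subgroups by order — order 1: 1; order 2: 3; order 3: 4.
Total: 8.

8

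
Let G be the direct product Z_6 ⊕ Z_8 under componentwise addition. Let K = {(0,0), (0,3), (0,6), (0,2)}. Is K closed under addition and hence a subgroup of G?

No

(0,3) ∈ K but its inverse (0,5) ∉ K, so K is not a subgroup.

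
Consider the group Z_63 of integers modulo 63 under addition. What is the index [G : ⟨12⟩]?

3

|⟨12⟩| = 21 and |G| = 63.
By Lagrange, [G : H] = |G|/|H| = 63/21 = 3.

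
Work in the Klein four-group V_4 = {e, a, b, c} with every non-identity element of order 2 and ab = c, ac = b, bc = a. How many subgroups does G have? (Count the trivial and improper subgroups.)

|G| = 4, so by Lagrange every subgroup order divides 4. Divisors: 1, 2, 4.
Subgroups by order — order 1: 1; order 2: 3; order 4: 1.
Total: 1 + 3 + 1 = 5.

5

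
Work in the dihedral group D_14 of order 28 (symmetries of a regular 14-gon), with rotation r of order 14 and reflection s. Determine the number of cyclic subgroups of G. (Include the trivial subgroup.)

18

Each element a generates a cyclic subgroup ⟨a⟩; distinct elements may generate the same one (a cyclic group of order d has φ(d) generators).
Cyclic subgroups by order — order 1: 1; order 2: 15; order 7: 1; order 14: 1.
Total: 18.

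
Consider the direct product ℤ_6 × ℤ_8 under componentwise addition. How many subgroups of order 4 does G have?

3

|G| = 48 and 4 | 48, so subgroups of order 4 are possible by Lagrange.
The subgroups of order 4 are: {(0,0), (0,2), (0,4), (0,6)}; {(0,0), (0,4), (3,0), (3,4)}; {(0,0), (0,4), (3,2), (3,6)}.
So G has 3 subgroups of order 4.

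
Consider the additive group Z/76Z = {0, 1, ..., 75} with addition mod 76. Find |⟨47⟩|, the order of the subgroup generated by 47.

76

In Z/76Z, the order of an element a is n/gcd(a, n).
gcd(47, 76) = 1, so |⟨47⟩| = 76/1 = 76.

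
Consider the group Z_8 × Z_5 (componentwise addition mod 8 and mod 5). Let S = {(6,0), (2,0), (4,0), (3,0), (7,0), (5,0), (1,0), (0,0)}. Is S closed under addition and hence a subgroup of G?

|S| = 8 divides |G| = 40, consistent with Lagrange.
S contains the identity, every element's inverse is in S, and S is closed under +: it is a subgroup.
In fact S = ⟨(7,0)⟩.

Yes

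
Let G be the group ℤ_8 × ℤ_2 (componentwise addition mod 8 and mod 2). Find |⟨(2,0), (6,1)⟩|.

|⟨(2,0)⟩| = 4 and |⟨(6,1)⟩| = 4, so |H| is a multiple of lcm(4, 4) = 4 and divides |G| = 16.
Closing under the operation: H = {(0,0), (0,1), (2,0), (2,1), (4,0), (4,1), (6,0), (6,1)}, so |H| = 8.

8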